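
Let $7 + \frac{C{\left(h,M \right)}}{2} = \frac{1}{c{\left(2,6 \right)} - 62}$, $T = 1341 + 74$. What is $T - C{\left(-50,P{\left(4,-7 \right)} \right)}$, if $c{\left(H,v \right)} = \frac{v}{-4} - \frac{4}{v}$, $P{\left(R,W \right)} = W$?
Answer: $\frac{550177}{385} \approx 1429.0$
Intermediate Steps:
$c{\left(H,v \right)} = - \frac{4}{v} - \frac{v}{4}$ ($c{\left(H,v \right)} = v \left(- \frac{1}{4}\right) - \frac{4}{v} = - \frac{v}{4} - \frac{4}{v} = - \frac{4}{v} - \frac{v}{4}$)
$T = 1415$
$C{\left(h,M \right)} = - \frac{5402}{385}$ ($C{\left(h,M \right)} = -14 + \frac{2}{\left(- \frac{4}{6} - \frac{3}{2}\right) - 62} = -14 + \frac{2}{\left(\left(-4\right) \frac{1}{6} - \frac{3}{2}\right) - 62} = -14 + \frac{2}{\left(- \frac{2}{3} - \frac{3}{2}\right) - 62} = -14 + \frac{2}{- \frac{13}{6} - 62} = -14 + \frac{2}{- \frac{385}{6}} = -14 + 2 \left(- \frac{6}{385}\right) = -14 - \frac{12}{385} = - \frac{5402}{385}$)
$T - C{\left(-50,P{\left(4,-7 \right)} \right)} = 1415 - - \frac{5402}{385} = 1415 + \frac{5402}{385} = \frac{550177}{385}$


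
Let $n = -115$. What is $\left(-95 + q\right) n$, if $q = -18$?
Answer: $12995$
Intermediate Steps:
$\left(-95 + q\right) n = \left(-95 - 18\right) \left(-115\right) = \left(-113\right) \left(-115\right) = 12995$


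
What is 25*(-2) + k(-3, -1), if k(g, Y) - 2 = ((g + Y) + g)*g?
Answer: -27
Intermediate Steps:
k(g, Y) = 2 + g*(Y + 2*g) (k(g, Y) = 2 + ((g + Y) + g)*g = 2 + ((Y + g) + g)*g = 2 + (Y + 2*g)*g = 2 + g*(Y + 2*g))
25*(-2) + k(-3, -1) = 25*(-2) + (2 + 2*(-3)² - 1*(-3)) = -50 + (2 + 2*9 + 3) = -50 + (2 + 18 + 3) = -50 + 23 = -27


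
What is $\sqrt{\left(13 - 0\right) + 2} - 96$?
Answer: $-96 + \sqrt{15} \approx -92.127$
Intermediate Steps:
$\sqrt{\left(13 - 0\right) + 2} - 96 = \sqrt{\left(13 + 0\right) + 2} - 96 = \sqrt{13 + 2} - 96 = \sqrt{15} - 96 = -96 + \sqrt{15}$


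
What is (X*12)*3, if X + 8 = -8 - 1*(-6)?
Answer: -360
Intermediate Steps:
X = -10 (X = -8 + (-8 - 1*(-6)) = -8 + (-8 + 6) = -8 - 2 = -10)
(X*12)*3 = -10*12*3 = -120*3 = -360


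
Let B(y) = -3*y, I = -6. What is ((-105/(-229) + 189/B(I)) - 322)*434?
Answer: -30913169/229 ≈ -1.3499e+5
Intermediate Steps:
((-105/(-229) + 189/B(I)) - 322)*434 = ((-105/(-229) + 189/((-3*(-6)))) - 322)*434 = ((-105*(-1/229) + 189/18) - 322)*434 = ((105/229 + 189*(1/18)) - 322)*434 = ((105/229 + 21/2) - 322)*434 = (5019/458 - 322)*434 = -142457/458*434 = -30913169/229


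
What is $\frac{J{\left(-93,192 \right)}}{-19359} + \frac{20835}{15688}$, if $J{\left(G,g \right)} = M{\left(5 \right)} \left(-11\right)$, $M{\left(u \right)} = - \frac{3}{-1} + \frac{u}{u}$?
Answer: $\frac{404035037}{303703992} \approx 1.3304$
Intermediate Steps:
$M{\left(u \right)} = 4$ ($M{\left(u \right)} = \left(-3\right) \left(-1\right) + 1 = 3 + 1 = 4$)
$J{\left(G,g \right)} = -44$ ($J{\left(G,g \right)} = 4 \left(-11\right) = -44$)
$\frac{J{\left(-93,192 \right)}}{-19359} + \frac{20835}{15688} = - \frac{44}{-19359} + \frac{20835}{15688} = \left(-44\right) \left(- \frac{1}{19359}\right) + 20835 \cdot \frac{1}{15688} = \frac{44}{19359} + \frac{20835}{15688} = \frac{404035037}{303703992}$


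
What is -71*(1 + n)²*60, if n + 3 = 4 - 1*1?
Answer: -4260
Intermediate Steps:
n = 0 (n = -3 + (4 - 1*1) = -3 + (4 - 1) = -3 + 3 = 0)
-71*(1 + n)²*60 = -71*(1 + 0)²*60 = -71*1²*60 = -71*1*60 = -71*60 = -4260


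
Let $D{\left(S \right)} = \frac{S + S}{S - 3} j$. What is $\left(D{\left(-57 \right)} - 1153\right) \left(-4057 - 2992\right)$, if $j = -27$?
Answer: $\frac{84891107}{10} \approx 8.4891 \cdot 10^{6}$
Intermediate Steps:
$D{\left(S \right)} = - \frac{54 S}{-3 + S}$ ($D{\left(S \right)} = \frac{S + S}{S - 3} \left(-27\right) = \frac{2 S}{-3 + S} \left(-27\right) = - \frac{54 S}{-3 + S}$)
$\left(D{\left(-57 \right)} - 1153\right) \left(-4057 - 2992\right) = \left(\left(-54\right) \left(-57\right) \frac{1}{-3 - 57} - 1153\right) \left(-4057 - 2992\right) = \left(\left(-54\right) \left(-57\right) \frac{1}{-60} - 1153\right) \left(-4057 - 2992\right) = \left(\left(-54\right) \left(-57\right) \left(- \frac{1}{60}\right) - 1153\right) \left(-4057 - 2992\right) = \left(- \frac{513}{10} - 1153\right) \left(-7049\right) = \left(- \frac{12043}{10}\right) \left(-7049\right) = \frac{84891107}{10}$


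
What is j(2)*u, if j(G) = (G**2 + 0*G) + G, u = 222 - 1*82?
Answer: 840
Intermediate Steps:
u = 140 (u = 222 - 82 = 140)
j(G) = G + G**2 (j(G) = (G**2 + 0) + G = G**2 + G = G + G**2)
j(2)*u = (2*(1 + 2))*140 = (2*3)*140 = 6*140 = 840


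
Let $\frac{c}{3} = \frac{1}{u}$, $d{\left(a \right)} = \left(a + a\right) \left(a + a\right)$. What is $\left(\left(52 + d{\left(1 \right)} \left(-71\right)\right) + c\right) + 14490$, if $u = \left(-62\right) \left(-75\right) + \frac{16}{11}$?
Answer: $\frac{729524861}{51166} \approx 14258.0$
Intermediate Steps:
$d{\left(a \right)} = 4 a^{2}$ ($d{\left(a \right)} = 2 a 2 a = 4 a^{2}$)
$u = \frac{51166}{11}$ ($u = 4650 + 16 \cdot \frac{1}{11} = 4650 + \frac{16}{11} = \frac{51166}{11} \approx 4651.5$)
$c = \frac{33}{51166}$ ($c = \frac{3}{\frac{51166}{11}} = 3 \cdot \frac{11}{51166} = \frac{33}{51166} \approx 0.00064496$)
$\left(\left(52 + d{\left(1 \right)} \left(-71\right)\right) + c\right) + 14490 = \left(\left(52 + 4 \cdot 1^{2} \left(-71\right)\right) + \frac{33}{51166}\right) + 14490 = \left(\left(52 + 4 \cdot 1 \left(-71\right)\right) + \frac{33}{51166}\right) + 14490 = \left(\left(52 + 4 \left(-71\right)\right) + \frac{33}{51166}\right) + 14490 = \left(\left(52 - 284\right) + \frac{33}{51166}\right) + 14490 = \left(-232 + \frac{33}{51166}\right) + 14490 = - \frac{11870479}{51166} + 14490 = \frac{729524861}{51166}$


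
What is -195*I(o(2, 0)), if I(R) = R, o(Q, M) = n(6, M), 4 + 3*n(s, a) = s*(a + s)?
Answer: -2080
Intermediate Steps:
n(s, a) = -4/3 + s*(a + s)/3 (n(s, a) = -4/3 + (s*(a + s))/3 = -4/3 + s*(a + s)/3)
o(Q, M) = 32/3 + 2*M (o(Q, M) = -4/3 + (⅓)*6² + (⅓)*M*6 = -4/3 + (⅓)*36 + 2*M = -4/3 + 12 + 2*M = 32/3 + 2*M)
-195*I(o(2, 0)) = -195*(32/3 + 2*0) = -195*(32/3 + 0) = -195*32/3 = -2080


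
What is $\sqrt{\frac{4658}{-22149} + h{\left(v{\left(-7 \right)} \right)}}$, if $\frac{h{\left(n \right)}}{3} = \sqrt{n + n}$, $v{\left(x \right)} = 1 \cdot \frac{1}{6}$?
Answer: $\frac{\sqrt{-11463338 + 54508689 \sqrt{3}}}{7383} \approx 1.2336$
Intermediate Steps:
$v{\left(x \right)} = \frac{1}{6}$ ($v{\left(x \right)} = 1 \cdot \frac{1}{6} = \frac{1}{6}$)
$h{\left(n \right)} = 3 \sqrt{2} \sqrt{n}$ ($h{\left(n \right)} = 3 \sqrt{n + n} = 3 \sqrt{2 n} = 3 \sqrt{2} \sqrt{n}$)
$\sqrt{\frac{4658}{-22149} + h{\left(v{\left(-7 \right)} \right)}} = \sqrt{\frac{4658}{-22149} + \frac{3 \sqrt{2}}{\sqrt{6}}} = \sqrt{4658 \left(- \frac{1}{22149}\right) + 3 \sqrt{2} \frac{\sqrt{6}}{6}} = \sqrt{- \frac{4658}{22149} + \sqrt{3}}$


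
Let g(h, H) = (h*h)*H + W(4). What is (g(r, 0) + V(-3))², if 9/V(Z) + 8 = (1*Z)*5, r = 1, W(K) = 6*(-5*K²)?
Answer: 122080401/529 ≈ 2.3078e+5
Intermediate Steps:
W(K) = -30*K²
g(h, H) = -480 + H*h² (g(h, H) = (h*h)*H - 30*4² = h²*H - 30*16 = H*h² - 480 = -480 + H*h²)
V(Z) = 9/(-8 + 5*Z) (V(Z) = 9/(-8 + (1*Z)*5) = 9/(-8 + Z*5) = 9/(-8 + 5*Z))
(g(r, 0) + V(-3))² = ((-480 + 0*1²) + 9/(-8 + 5*(-3)))² = ((-480 + 0*1) + 9/(-8 - 15))² = ((-480 + 0) + 9/(-23))² = (-480 + 9*(-1/23))² = (-480 - 9/23)² = (-11049/23)² = 122080401/529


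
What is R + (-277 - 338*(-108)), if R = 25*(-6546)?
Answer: -127423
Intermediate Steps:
R = -163650
R + (-277 - 338*(-108)) = -163650 + (-277 - 338*(-108)) = -163650 + (-277 + 36504) = -163650 + 36227 = -127423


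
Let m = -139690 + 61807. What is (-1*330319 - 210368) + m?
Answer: -618570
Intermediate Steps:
m = -77883
(-1*330319 - 210368) + m = (-1*330319 - 210368) - 77883 = (-330319 - 210368) - 77883 = -540687 - 77883 = -618570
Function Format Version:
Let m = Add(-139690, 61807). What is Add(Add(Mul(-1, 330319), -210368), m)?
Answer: -618570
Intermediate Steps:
m = -77883
Add(Add(Mul(-1, 330319), -210368), m) = Add(Add(Mul(-1, 330319), -210368), -77883) = Add(Add(-330319, -210368), -77883) = Add(-540687, -77883) = -618570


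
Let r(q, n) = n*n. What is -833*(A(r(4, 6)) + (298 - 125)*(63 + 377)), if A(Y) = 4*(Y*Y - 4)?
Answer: -67712904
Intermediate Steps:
r(q, n) = n²
A(Y) = -16 + 4*Y² (A(Y) = 4*(Y² - 4) = 4*(-4 + Y²) = -16 + 4*Y²)
-833*(A(r(4, 6)) + (298 - 125)*(63 + 377)) = -833*((-16 + 4*(6²)²) + (298 - 125)*(63 + 377)) = -833*((-16 + 4*36²) + 173*440) = -833*((-16 + 4*1296) + 76120) = -833*((-16 + 5184) + 76120) = -833*(5168 + 76120) = -833*81288 = -67712904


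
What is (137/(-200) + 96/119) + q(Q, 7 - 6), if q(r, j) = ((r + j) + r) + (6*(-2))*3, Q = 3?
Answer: -687303/23800 ≈ -28.878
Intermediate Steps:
q(r, j) = -36 + j + 2*r (q(r, j) = ((j + r) + r) - 12*3 = (j + 2*r) - 36 = -36 + j + 2*r)
(137/(-200) + 96/119) + q(Q, 7 - 6) = (137/(-200) + 96/119) + (-36 + (7 - 6) + 2*3) = (137*(-1/200) + 96*(1/119)) + (-36 + 1 + 6) = (-137/200 + 96/119) - 29 = 2897/23800 - 29 = -687303/23800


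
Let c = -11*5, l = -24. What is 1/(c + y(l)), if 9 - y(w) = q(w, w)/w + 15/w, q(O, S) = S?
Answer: -8/371 ≈ -0.021563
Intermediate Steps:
y(w) = 8 - 15/w (y(w) = 9 - (w/w + 15/w) = 9 - (1 + 15/w) = 9 + (-1 - 15/w) = 8 - 15/w)
c = -55
1/(c + y(l)) = 1/(-55 + (8 - 15/(-24))) = 1/(-55 + (8 - 15*(-1/24))) = 1/(-55 + (8 + 5/8)) = 1/(-55 + 69/8) = 1/(-371/8) = -8/371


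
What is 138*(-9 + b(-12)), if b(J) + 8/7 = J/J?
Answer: -8832/7 ≈ -1261.7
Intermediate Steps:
b(J) = -1/7 (b(J) = -8/7 + J/J = -8/7 + 1 = -1/7)
138*(-9 + b(-12)) = 138*(-9 - 1/7) = 138*(-64/7) = -8832/7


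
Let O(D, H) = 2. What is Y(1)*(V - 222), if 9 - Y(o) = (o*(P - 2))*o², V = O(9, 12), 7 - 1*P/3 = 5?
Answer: -1100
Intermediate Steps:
P = 6 (P = 21 - 3*5 = 21 - 15 = 6)
V = 2
Y(o) = 9 - 4*o³ (Y(o) = 9 - o*(6 - 2)*o² = 9 - o*4*o² = 9 - 4*o*o² = 9 - 4*o³)
Y(1)*(V - 222) = (9 - 4*1³)*(2 - 222) = (9 - 4*1)*(-220) = (9 - 4)*(-220) = 5*(-220) = -1100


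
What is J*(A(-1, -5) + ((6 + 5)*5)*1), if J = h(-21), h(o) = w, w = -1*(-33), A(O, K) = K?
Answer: 1650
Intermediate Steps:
w = 33
h(o) = 33
J = 33
J*(A(-1, -5) + ((6 + 5)*5)*1) = 33*(-5 + ((6 + 5)*5)*1) = 33*(-5 + (11*5)*1) = 33*(-5 + 55*1) = 33*(-5 + 55) = 33*50 = 1650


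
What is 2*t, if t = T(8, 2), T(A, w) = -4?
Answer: -8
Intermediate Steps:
t = -4
2*t = 2*(-4) = -8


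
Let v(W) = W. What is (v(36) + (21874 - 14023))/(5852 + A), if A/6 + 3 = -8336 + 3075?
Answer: -7887/25732 ≈ -0.30651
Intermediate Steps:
A = -31584 (A = -18 + 6*(-8336 + 3075) = -18 + 6*(-5261) = -18 - 31566 = -31584)
(v(36) + (21874 - 14023))/(5852 + A) = (36 + (21874 - 14023))/(5852 - 31584) = (36 + 7851)/(-25732) = 7887*(-1/25732) = -7887/25732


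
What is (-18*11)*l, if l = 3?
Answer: -594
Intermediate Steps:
(-18*11)*l = -18*11*3 = -198*3 = -594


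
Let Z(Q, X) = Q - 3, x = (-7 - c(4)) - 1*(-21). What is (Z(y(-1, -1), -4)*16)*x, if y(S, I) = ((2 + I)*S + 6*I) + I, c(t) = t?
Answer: -1760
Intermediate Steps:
y(S, I) = 7*I + S*(2 + I) (y(S, I) = (S*(2 + I) + 6*I) + I = (6*I + S*(2 + I)) + I = 7*I + S*(2 + I))
x = 10 (x = (-7 - 1*4) - 1*(-21) = (-7 - 4) + 21 = -11 + 21 = 10)
Z(Q, X) = -3 + Q
(Z(y(-1, -1), -4)*16)*x = ((-3 + (2*(-1) + 7*(-1) - 1*(-1)))*16)*10 = ((-3 + (-2 - 7 + 1))*16)*10 = ((-3 - 8)*16)*10 = -11*16*10 = -176*10 = -1760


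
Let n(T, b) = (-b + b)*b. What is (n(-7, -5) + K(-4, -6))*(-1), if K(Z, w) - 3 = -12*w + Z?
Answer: -71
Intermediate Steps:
K(Z, w) = 3 + Z - 12*w (K(Z, w) = 3 + (-12*w + Z) = 3 + (Z - 12*w) = 3 + Z - 12*w)
n(T, b) = 0 (n(T, b) = 0*b = 0)
(n(-7, -5) + K(-4, -6))*(-1) = (0 + (3 - 4 - 12*(-6)))*(-1) = (0 + (3 - 4 + 72))*(-1) = (0 + 71)*(-1) = 71*(-1) = -71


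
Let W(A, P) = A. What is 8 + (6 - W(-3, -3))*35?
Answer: 323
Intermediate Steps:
8 + (6 - W(-3, -3))*35 = 8 + (6 - 1*(-3))*35 = 8 + (6 + 3)*35 = 8 + 9*35 = 8 + 315 = 323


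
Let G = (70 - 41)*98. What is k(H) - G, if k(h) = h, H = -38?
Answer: -2880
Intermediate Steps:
G = 2842 (G = 29*98 = 2842)
k(H) - G = -38 - 1*2842 = -38 - 2842 = -2880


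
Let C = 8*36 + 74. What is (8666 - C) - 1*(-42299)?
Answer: 50603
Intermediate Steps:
C = 362 (C = 288 + 74 = 362)
(8666 - C) - 1*(-42299) = (8666 - 1*362) - 1*(-42299) = (8666 - 362) + 42299 = 8304 + 42299 = 50603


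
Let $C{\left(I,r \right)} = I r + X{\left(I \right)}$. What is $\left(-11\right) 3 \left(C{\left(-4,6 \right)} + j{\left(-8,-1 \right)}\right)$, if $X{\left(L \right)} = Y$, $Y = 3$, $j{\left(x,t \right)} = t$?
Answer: $726$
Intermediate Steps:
$X{\left(L \right)} = 3$
$C{\left(I,r \right)} = 3 + I r$ ($C{\left(I,r \right)} = I r + 3 = 3 + I r$)
$\left(-11\right) 3 \left(C{\left(-4,6 \right)} + j{\left(-8,-1 \right)}\right) = \left(-11\right) 3 \left(\left(3 - 24\right) - 1\right) = - 33 \left(\left(3 - 24\right) - 1\right) = - 33 \left(-21 - 1\right) = \left(-33\right) \left(-22\right) = 726$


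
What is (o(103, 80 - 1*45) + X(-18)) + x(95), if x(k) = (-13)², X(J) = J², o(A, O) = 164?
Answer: 657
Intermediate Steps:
x(k) = 169
(o(103, 80 - 1*45) + X(-18)) + x(95) = (164 + (-18)²) + 169 = (164 + 324) + 169 = 488 + 169 = 657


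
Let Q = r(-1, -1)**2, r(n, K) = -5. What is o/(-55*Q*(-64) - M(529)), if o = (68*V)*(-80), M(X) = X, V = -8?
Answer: 43520/87471 ≈ 0.49754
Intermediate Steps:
o = 43520 (o = (68*(-8))*(-80) = -544*(-80) = 43520)
Q = 25 (Q = (-5)**2 = 25)
o/(-55*Q*(-64) - M(529)) = 43520/(-55*25*(-64) - 1*529) = 43520/(-1375*(-64) - 529) = 43520/(88000 - 529) = 43520/87471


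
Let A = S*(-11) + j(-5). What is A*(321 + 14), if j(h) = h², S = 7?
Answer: -17420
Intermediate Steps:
A = -52 (A = 7*(-11) + (-5)² = -77 + 25 = -52)
A*(321 + 14) = -52*(321 + 14) = -52*335 = -17420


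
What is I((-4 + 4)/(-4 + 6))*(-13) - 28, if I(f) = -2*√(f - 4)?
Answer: -28 + 52*I ≈ -28.0 + 52.0*I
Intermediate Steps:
I(f) = -2*√(-4 + f)
I((-4 + 4)/(-4 + 6))*(-13) - 28 = -2*√(-4 + (-4 + 4)/(-4 + 6))*(-13) - 28 = -2*√(-4 + 0/2)*(-13) - 28 = -2*√(-4 + 0*(½))*(-13) - 28 = -2*√(-4 + 0)*(-13) - 28 = -4*I*(-13) - 28 = 52*I - 28 = -28 + 52*I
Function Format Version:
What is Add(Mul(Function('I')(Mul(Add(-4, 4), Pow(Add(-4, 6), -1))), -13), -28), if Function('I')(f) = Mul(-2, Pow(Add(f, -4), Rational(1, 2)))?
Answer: Add(-28, Mul(52, I)) ≈ Add(-28.000, Mul(52.000, I))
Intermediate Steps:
Function('I')(f) = Mul(-2, Pow(Add(-4, f), Rational(1, 2)))
Add(Mul(Function('I')(Mul(Add(-4, 4), Pow(Add(-4, 6), -1))), -13), -28) = Add(Mul(Mul(-2, Pow(Add(-4, Mul(Add(-4, 4), Pow(Add(-4, 6), -1))), Rational(1, 2))), -13), -28) = Add(Mul(Mul(-2, Pow(Add(-4, Mul(0, Pow(2, -1))), Rational(1, 2))), -13), -28) = Add(Mul(Mul(-2, Pow(Add(-4, Mul(0, Rational(1, 2))), Rational(1, 2))), -13), -28) = Add(Mul(Mul(-2, Pow(Add(-4, 0), Rational(1, 2))), -13), -28) = Add(Mul(Mul(-2, Pow(-4, Rational(1, 2))), -13), -28) = Add(Mul(Mul(-2, Mul(2, I)), -13), -28) = Add(Mul(Mul(-4, I), -13), -28) = Add(Mul(52, I), -28) = Add(-28, Mul(52, I))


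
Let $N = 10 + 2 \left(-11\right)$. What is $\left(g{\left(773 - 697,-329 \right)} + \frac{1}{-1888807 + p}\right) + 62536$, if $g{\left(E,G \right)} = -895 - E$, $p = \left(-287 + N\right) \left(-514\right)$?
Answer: $\frac{106822724364}{1735121} \approx 61565.0$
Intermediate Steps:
$N = -12$ ($N = 10 - 22 = -12$)
$p = 153686$ ($p = \left(-287 - 12\right) \left(-514\right) = \left(-299\right) \left(-514\right) = 153686$)
$\left(g{\left(773 - 697,-329 \right)} + \frac{1}{-1888807 + p}\right) + 62536 = \left(\left(-895 - \left(773 - 697\right)\right) + \frac{1}{-1888807 + 153686}\right) + 62536 = \left(\left(-895 - 76\right) + \frac{1}{-1735121}\right) + 62536 = \left(\left(-895 - 76\right) - \frac{1}{1735121}\right) + 62536 = \left(-971 - \frac{1}{1735121}\right) + 62536 = - \frac{1684802492}{1735121} + 62536 = \frac{106822724364}{1735121}$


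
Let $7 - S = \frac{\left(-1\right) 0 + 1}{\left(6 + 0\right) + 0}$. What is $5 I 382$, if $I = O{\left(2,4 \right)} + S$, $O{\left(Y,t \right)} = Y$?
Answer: $\frac{50615}{3} \approx 16872.0$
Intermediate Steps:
$S = \frac{41}{6}$ ($S = 7 - \frac{\left(-1\right) 0 + 1}{\left(6 + 0\right) + 0} = 7 - \frac{0 + 1}{6 + 0} = 7 - 1 \cdot \frac{1}{6} = 7 - \frac{1}{6} = \frac{41}{6} \approx 6.8333$)
$I = \frac{53}{6}$ ($I = 2 + \frac{41}{6} = \frac{53}{6} \approx 8.8333$)
$5 I 382 = 5 \cdot \frac{53}{6} \cdot 382 = \frac{265}{6} \cdot 382 = \frac{50615}{3}$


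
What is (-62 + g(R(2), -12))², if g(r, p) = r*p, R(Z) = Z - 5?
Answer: 676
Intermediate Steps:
R(Z) = -5 + Z
g(r, p) = p*r
(-62 + g(R(2), -12))² = (-62 - 12*(-5 + 2))² = (-62 - 12*(-3))² = (-62 + 36)² = (-26)² = 676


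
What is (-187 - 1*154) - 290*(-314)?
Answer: 90719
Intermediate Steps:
(-187 - 1*154) - 290*(-314) = (-187 - 154) + 91060 = -341 + 91060 = 90719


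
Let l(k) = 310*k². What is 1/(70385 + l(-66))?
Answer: 1/1420745 ≈ 7.0386e-7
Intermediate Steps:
1/(70385 + l(-66)) = 1/(70385 + 310*(-66)²) = 1/(70385 + 310*4356) = 1/(70385 + 1350360) = 1/1420745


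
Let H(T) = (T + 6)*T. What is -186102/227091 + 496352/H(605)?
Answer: 14641179074/27981774535 ≈ 0.52324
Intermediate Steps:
H(T) = T*(6 + T) (H(T) = (6 + T)*T = T*(6 + T))
-186102/227091 + 496352/H(605) = -186102/227091 + 496352/((605*(6 + 605))) = -186102*1/227091 + 496352/((605*611)) = -62034/75697 + 496352/369655 = 14641179074/27981774535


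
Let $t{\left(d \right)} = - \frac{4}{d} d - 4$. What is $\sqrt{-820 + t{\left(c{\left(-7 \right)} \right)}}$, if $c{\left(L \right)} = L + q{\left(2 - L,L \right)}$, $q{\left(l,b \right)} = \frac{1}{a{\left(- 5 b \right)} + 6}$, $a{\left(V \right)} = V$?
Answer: $6 i \sqrt{23} \approx 28.775 i$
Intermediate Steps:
$q{\left(l,b \right)} = \frac{1}{6 - 5 b}$ ($q{\left(l,b \right)} = \frac{1}{- 5 b + 6} = \frac{1}{6 - 5 b}$)
$c{\left(L \right)} = L - \frac{1}{-6 + 5 L}$
$t{\left(d \right)} = -8$ ($t{\left(d \right)} = -4 - 4 = -8$)
$\sqrt{-820 + t{\left(c{\left(-7 \right)} \right)}} = \sqrt{-820 - 8} = \sqrt{-828} = 6 i \sqrt{23}$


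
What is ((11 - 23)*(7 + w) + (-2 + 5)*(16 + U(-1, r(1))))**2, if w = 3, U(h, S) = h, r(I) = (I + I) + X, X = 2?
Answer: 5625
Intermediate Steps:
r(I) = 2 + 2*I (r(I) = (I + I) + 2 = 2*I + 2 = 2 + 2*I)
((11 - 23)*(7 + w) + (-2 + 5)*(16 + U(-1, r(1))))**2 = ((11 - 23)*(7 + 3) + (-2 + 5)*(16 - 1))**2 = (-12*10 + 3*15)**2 = (-120 + 45)**2 = (-75)**2 = 5625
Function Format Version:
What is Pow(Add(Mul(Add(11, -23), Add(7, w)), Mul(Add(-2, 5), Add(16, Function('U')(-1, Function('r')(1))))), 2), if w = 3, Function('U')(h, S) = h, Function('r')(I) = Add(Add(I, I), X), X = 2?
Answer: 5625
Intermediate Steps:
Function('r')(I) = Add(2, Mul(2, I)) (Function('r')(I) = Add(Add(I, I), 2) = Add(Mul(2, I), 2) = Add(2, Mul(2, I)))
Pow(Add(Mul(Add(11, -23), Add(7, w)), Mul(Add(-2, 5), Add(16, Function('U')(-1, Function('r')(1))))), 2) = Pow(Add(Mul(Add(11, -23), Add(7, 3)), Mul(Add(-2, 5), Add(16, -1))), 2) = Pow(Add(Mul(-12, 10), Mul(3, 15)), 2) = Pow(Add(-120, 45), 2) = Pow(-75, 2) = 5625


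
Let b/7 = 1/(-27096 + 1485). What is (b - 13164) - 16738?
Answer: -765820129/25611 ≈ -29902.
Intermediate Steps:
b = -7/25611 (b = 7/(-27096 + 1485) = 7/(-25611) = 7*(-1/25611) = -7/25611 ≈ -0.00027332)
(b - 13164) - 16738 = (-7/25611 - 13164) - 16738 = -337143211/25611 - 16738 = -765820129/25611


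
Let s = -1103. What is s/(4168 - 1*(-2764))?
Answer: -1103/6932 ≈ -0.15912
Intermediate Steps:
s/(4168 - 1*(-2764)) = -1103/(4168 - 1*(-2764)) = -1103/(4168 + 2764) = -1103/6932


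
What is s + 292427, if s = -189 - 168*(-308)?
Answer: 343982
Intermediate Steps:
s = 51555 (s = -189 + 51744 = 51555)
s + 292427 = 51555 + 292427 = 343982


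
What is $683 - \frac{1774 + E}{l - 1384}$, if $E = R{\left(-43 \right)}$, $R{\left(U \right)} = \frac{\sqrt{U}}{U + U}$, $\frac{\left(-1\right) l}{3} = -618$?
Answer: $\frac{159618}{235} + \frac{i \sqrt{43}}{40420} \approx 679.23 + 0.00016223 i$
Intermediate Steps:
$l = 1854$ ($l = \left(-3\right) \left(-618\right) = 1854$)
$R{\left(U \right)} = \frac{1}{2 \sqrt{U}}$ ($R{\left(U \right)} = \frac{\sqrt{U}}{2 U} = \frac{1}{2 U} \sqrt{U} = \frac{1}{2 \sqrt{U}}$)
$E = - \frac{i \sqrt{43}}{86}$ ($E = \frac{1}{2 i \sqrt{43}} = \frac{\left(- \frac{1}{43}\right) i \sqrt{43}}{2} = - \frac{i \sqrt{43}}{86} \approx - 0.076249 i$)
$683 - \frac{1774 + E}{l - 1384} = 683 - \frac{1774 - \frac{i \sqrt{43}}{86}}{1854 - 1384} = 683 - \frac{1774 - \frac{i \sqrt{43}}{86}}{470} = 683 - \left(1774 - \frac{i \sqrt{43}}{86}\right) \frac{1}{470} = 683 - \left(\frac{887}{235} - \frac{i \sqrt{43}}{40420}\right) = \frac{159618}{235} + \frac{i \sqrt{43}}{40420}$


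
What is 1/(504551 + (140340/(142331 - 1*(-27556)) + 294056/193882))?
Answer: 5489671889/2769832302215431 ≈ 1.9819e-6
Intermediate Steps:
1/(504551 + (140340/(142331 - 1*(-27556)) + 294056/193882)) = 1/(504551 + (140340/(142331 + 27556) + 294056*(1/193882))) = 1/(504551 + (140340/169887 + 147028/96941)) = 1/(504551 + (140340*(1/169887) + 147028/96941)) = 1/(504551 + (46780/56629 + 147028/96941)) = 1/(504551 + 12860948592/5489671889) = 1/(2769832302215431/5489671889) = 5489671889/2769832302215431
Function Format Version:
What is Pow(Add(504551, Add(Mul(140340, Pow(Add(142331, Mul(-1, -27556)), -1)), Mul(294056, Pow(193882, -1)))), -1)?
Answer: Rational(5489671889, 2769832302215431) ≈ 1.9819e-6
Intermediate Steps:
Pow(Add(504551, Add(Mul(140340, Pow(Add(142331, Mul(-1, -27556)), -1)), Mul(294056, Pow(193882, -1)))), -1) = Pow(Add(504551, Add(Mul(140340, Pow(Add(142331, 27556), -1)), Mul(294056, Rational(1, 193882)))), -1) = Pow(Add(504551, Add(Mul(140340, Pow(169887, -1)), Rational(147028, 96941))), -1) = Pow(Add(504551, Add(Mul(140340, Rational(1, 169887)), Rational(147028, 96941))), -1) = Pow(Add(504551, Add(Rational(46780, 56629), Rational(147028, 96941))), -1) = Pow(Add(504551, Rational(12860948592, 5489671889)), -1) = Pow(Rational(2769832302215431, 5489671889), -1) = Rational(5489671889, 2769832302215431)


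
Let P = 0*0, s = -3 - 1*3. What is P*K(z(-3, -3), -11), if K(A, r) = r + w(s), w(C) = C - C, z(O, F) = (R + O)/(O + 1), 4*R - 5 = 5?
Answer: 0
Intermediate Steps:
R = 5/2 (R = 5/4 + (¼)*5 = 5/4 + 5/4 = 5/2 ≈ 2.5000)
z(O, F) = (5/2 + O)/(1 + O) (z(O, F) = (5/2 + O)/(O + 1) = (5/2 + O)/(1 + O))
s = -6 (s = -3 - 3 = -6)
w(C) = 0
K(A, r) = r (K(A, r) = r + 0 = r)
P = 0
P*K(z(-3, -3), -11) = 0*(-11) = 0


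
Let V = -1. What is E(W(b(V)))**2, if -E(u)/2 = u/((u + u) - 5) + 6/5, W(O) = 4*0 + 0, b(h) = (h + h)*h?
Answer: 144/25 ≈ 5.7600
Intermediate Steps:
b(h) = 2*h**2 (b(h) = (2*h)*h = 2*h**2)
W(O) = 0 (W(O) = 0 + 0 = 0)
E(u) = -12/5 - 2*u/(-5 + 2*u) (E(u) = -2*(u/((u + u) - 5) + 6/5) = -2*(u/(2*u - 5) + 6*(1/5)) = -2*(u/(-5 + 2*u) + 6/5) = -2*(6/5 + u/(-5 + 2*u)) = -12/5 - 2*u/(-5 + 2*u))
E(W(b(V)))**2 = (2*(30 - 17*0)/(5*(-5 + 2*0)))**2 = (2*(30 + 0)/(5*(-5 + 0)))**2 = ((2/5)*30/(-5))**2 = ((2/5)*(-1/5)*30)**2 = (-12/5)**2 = 144/25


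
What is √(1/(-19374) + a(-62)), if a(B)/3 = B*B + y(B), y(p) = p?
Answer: √4258742365722/19374 ≈ 106.52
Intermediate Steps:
a(B) = 3*B + 3*B² (a(B) = 3*(B*B + B) = 3*(B² + B) = 3*(B + B²) = 3*B + 3*B²)
√(1/(-19374) + a(-62)) = √(1/(-19374) + 3*(-62)*(1 - 62)) = √(-1/19374 + 3*(-62)*(-61)) = √(-1/19374 + 11346) = √(219817403/19374) = √4258742365722/19374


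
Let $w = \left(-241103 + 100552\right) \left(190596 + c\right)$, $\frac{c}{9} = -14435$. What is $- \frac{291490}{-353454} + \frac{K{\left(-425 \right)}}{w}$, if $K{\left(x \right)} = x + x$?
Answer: $\frac{138114055140005}{167473873360993} \approx 0.82469$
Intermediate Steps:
$c = -129915$ ($c = 9 \left(-14435\right) = -129915$)
$K{\left(x \right)} = 2 x$
$w = -8528775231$ ($w = \left(-241103 + 100552\right) \left(190596 - 129915\right) = \left(-140551\right) 60681 = -8528775231$)
$- \frac{291490}{-353454} + \frac{K{\left(-425 \right)}}{w} = - \frac{291490}{-353454} + \frac{2 \left(-425\right)}{-8528775231} = \left(-291490\right) \left(- \frac{1}{353454}\right) - - \frac{850}{8528775231} = \frac{145745}{176727} + \frac{850}{8528775231} = \frac{138114055140005}{167473873360993}$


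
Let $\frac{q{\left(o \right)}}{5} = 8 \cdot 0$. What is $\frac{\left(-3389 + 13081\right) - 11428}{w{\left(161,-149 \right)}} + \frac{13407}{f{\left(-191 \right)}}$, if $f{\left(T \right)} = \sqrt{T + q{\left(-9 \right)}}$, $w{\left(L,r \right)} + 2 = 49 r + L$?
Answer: $\frac{868}{3571} - \frac{13407 i \sqrt{191}}{191} \approx 0.24307 - 970.1 i$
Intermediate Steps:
$q{\left(o \right)} = 0$ ($q{\left(o \right)} = 5 \cdot 8 \cdot 0 = 5 \cdot 0 = 0$)
$w{\left(L,r \right)} = -2 + L + 49 r$ ($w{\left(L,r \right)} = -2 + \left(49 r + L\right) = -2 + \left(L + 49 r\right) = -2 + L + 49 r$)
$f{\left(T \right)} = \sqrt{T}$ ($f{\left(T \right)} = \sqrt{T + 0} = \sqrt{T}$)
$\frac{\left(-3389 + 13081\right) - 11428}{w{\left(161,-149 \right)}} + \frac{13407}{f{\left(-191 \right)}} = \frac{\left(-3389 + 13081\right) - 11428}{-2 + 161 + 49 \left(-149\right)} + \frac{13407}{\sqrt{-191}} = \frac{9692 - 11428}{-2 + 161 - 7301} + \frac{13407}{i \sqrt{191}} = - \frac{1736}{-7142} + 13407 \left(- \frac{i \sqrt{191}}{191}\right) = \left(-1736\right) \left(- \frac{1}{7142}\right) - \frac{13407 i \sqrt{191}}{191} = \frac{868}{3571} - \frac{13407 i \sqrt{191}}{191}$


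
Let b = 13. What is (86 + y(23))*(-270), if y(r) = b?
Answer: -26730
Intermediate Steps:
y(r) = 13
(86 + y(23))*(-270) = (86 + 13)*(-270) = 99*(-270) = -26730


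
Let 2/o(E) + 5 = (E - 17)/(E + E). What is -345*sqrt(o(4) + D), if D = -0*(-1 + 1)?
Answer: -1380*I*sqrt(53)/53 ≈ -189.56*I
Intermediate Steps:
o(E) = 2/(-5 + (-17 + E)/(2*E)) (o(E) = 2/(-5 + (E - 17)/(E + E)) = 2/(-5 + (-17 + E)/((2*E))) = 2/(-5 + (-17 + E)*(1/(2*E))) = 2/(-5 + (-17 + E)/(2*E)))
D = 0 (D = -0*0 = -24*0 = 0)
-345*sqrt(o(4) + D) = -345*sqrt(-4*4/(17 + 9*4) + 0) = -345*sqrt(-4*4/(17 + 36) + 0) = -345*sqrt(-4*4/53 + 0) = -345*sqrt(-4*4*1/53 + 0) = -345*sqrt(-16/53 + 0) = -1380*I*sqrt(53)/53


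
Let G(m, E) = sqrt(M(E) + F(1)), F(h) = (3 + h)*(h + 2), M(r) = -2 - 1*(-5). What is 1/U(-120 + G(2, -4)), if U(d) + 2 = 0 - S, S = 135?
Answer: -1/137 ≈ -0.0072993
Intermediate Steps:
M(r) = 3 (M(r) = -2 + 5 = 3)
F(h) = (2 + h)*(3 + h) (F(h) = (3 + h)*(2 + h) = (2 + h)*(3 + h))
G(m, E) = sqrt(15) (G(m, E) = sqrt(3 + (6 + 1**2 + 5*1)) = sqrt(3 + (6 + 1 + 5)) = sqrt(3 + 12) = sqrt(15))
U(d) = -137 (U(d) = -2 + (0 - 1*135) = -2 + (0 - 135) = -2 - 135 = -137)
1/U(-120 + G(2, -4)) = 1/(-137) = -1/137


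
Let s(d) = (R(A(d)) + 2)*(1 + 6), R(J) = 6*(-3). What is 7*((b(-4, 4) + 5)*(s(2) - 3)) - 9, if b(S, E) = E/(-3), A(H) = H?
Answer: -8882/3 ≈ -2960.7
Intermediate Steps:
R(J) = -18
b(S, E) = -E/3 (b(S, E) = E*(-⅓) = -E/3)
s(d) = -112 (s(d) = (-18 + 2)*(1 + 6) = -16*7 = -112)
7*((b(-4, 4) + 5)*(s(2) - 3)) - 9 = 7*((-⅓*4 + 5)*(-112 - 3)) - 9 = 7*((-4/3 + 5)*(-115)) - 9 = 7*((11/3)*(-115)) - 9 = 7*(-1265/3) - 9 = -8855/3 - 9 = -8882/3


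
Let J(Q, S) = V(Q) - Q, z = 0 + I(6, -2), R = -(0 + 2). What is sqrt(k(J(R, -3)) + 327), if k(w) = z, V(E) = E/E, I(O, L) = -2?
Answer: 5*sqrt(13) ≈ 18.028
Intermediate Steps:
R = -2 (R = -1*2 = -2)
V(E) = 1
z = -2 (z = 0 - 2 = -2)
J(Q, S) = 1 - Q
k(w) = -2
sqrt(k(J(R, -3)) + 327) = sqrt(-2 + 327) = sqrt(325) = 5*sqrt(13)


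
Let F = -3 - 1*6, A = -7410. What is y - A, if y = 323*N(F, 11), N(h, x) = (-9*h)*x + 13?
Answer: 299402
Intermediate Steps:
F = -9 (F = -3 - 6 = -9)
N(h, x) = 13 - 9*h*x (N(h, x) = -9*h*x + 13 = 13 - 9*h*x)
y = 291992 (y = 323*(13 - 9*(-9)*11) = 323*(13 + 891) = 323*904 = 291992)
y - A = 291992 - 1*(-7410) = 291992 + 7410 = 299402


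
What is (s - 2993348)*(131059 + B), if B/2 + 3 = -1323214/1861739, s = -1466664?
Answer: -1088170830741956868/1861739 ≈ -5.8449e+11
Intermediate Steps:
B = -13816862/1861739 (B = -6 + 2*(-1323214/1861739) = -6 - 2646428/1861739 = -13816862/1861739 ≈ -7.4215)
(s - 2993348)*(131059 + B) = (-1466664 - 2993348)*(131059 - 13816862/1861739) = -4460012*243983834739/1861739 = -1088170830741956868/1861739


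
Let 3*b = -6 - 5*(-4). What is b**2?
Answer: 196/9 ≈ 21.778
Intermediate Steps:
b = 14/3 (b = (-6 - 5*(-4))/3 = (-6 + 20)/3 = (1/3)*14 = 14/3 ≈ 4.6667)
b**2 = (14/3)**2 = 196/9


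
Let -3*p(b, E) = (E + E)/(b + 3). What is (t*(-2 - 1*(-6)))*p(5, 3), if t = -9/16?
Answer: 9/16 ≈ 0.56250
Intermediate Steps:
p(b, E) = -2*E/(3*(3 + b)) (p(b, E) = -(E + E)/(3*(b + 3)) = -2*E/(3*(3 + b)))
t = -9/16 (t = -9*1/16 = -9/16 ≈ -0.56250)
(t*(-2 - 1*(-6)))*p(5, 3) = (-9*(-2 - 1*(-6))/16)*(-2*3/(9 + 3*5)) = (-9*(-2 + 6)/16)*(-2*3/(9 + 15)) = (-9/16*4)*(-2*3/24) = -(-9)*3/(2*24) = -9/4*(-¼) = 9/16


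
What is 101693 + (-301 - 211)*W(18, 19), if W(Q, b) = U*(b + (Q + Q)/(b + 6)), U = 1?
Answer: 2280693/25 ≈ 91228.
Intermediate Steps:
W(Q, b) = b + 2*Q/(6 + b) (W(Q, b) = 1*(b + (Q + Q)/(b + 6)) = 1*(b + (2*Q)/(6 + b)) = 1*(b + 2*Q/(6 + b)) = b + 2*Q/(6 + b))
101693 + (-301 - 211)*W(18, 19) = 101693 + (-301 - 211)*((19**2 + 2*18 + 6*19)/(6 + 19)) = 101693 - 512*(361 + 36 + 114)/25 = 101693 - 512*511/25 = 101693 - 261632/25 = 2280693/25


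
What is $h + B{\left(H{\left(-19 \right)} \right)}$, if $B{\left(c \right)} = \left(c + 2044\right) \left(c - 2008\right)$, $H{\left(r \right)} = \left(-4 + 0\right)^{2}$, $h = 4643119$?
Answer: $539599$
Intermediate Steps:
$H{\left(r \right)} = 16$ ($H{\left(r \right)} = \left(-4\right)^{2} = 16$)
$B{\left(c \right)} = \left(-2008 + c\right) \left(2044 + c\right)$ ($B{\left(c \right)} = \left(2044 + c\right) \left(-2008 + c\right) = \left(-2008 + c\right) \left(2044 + c\right)$)
$h + B{\left(H{\left(-19 \right)} \right)} = 4643119 + \left(-4104352 + 16^{2} + 36 \cdot 16\right) = 4643119 + \left(-4104352 + 256 + 576\right) = 4643119 - 4103520 = 539599$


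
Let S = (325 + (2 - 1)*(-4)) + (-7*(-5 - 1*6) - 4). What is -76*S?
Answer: -29944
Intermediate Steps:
S = 394 (S = (325 + 1*(-4)) + (-7*(-5 - 6) - 4) = (325 - 4) + (-7*(-11) - 4) = 321 + (77 - 4) = 321 + 73 = 394)
-76*S = -76*394 = -29944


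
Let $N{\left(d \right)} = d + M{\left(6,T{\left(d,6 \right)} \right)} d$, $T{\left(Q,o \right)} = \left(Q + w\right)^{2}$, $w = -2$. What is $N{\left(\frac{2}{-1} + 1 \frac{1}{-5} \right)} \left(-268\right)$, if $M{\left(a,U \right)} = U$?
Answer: $\frac{1373768}{125} \approx 10990.0$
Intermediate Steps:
$T{\left(Q,o \right)} = \left(-2 + Q\right)^{2}$ ($T{\left(Q,o \right)} = \left(Q - 2\right)^{2} = \left(-2 + Q\right)^{2}$)
$N{\left(d \right)} = d + d \left(-2 + d\right)^{2}$ ($N{\left(d \right)} = d + \left(-2 + d\right)^{2} d = d + d \left(-2 + d\right)^{2}$)
$N{\left(\frac{2}{-1} + 1 \frac{1}{-5} \right)} \left(-268\right) = \left(\frac{2}{-1} + 1 \frac{1}{-5}\right) \left(1 + \left(-2 + \left(\frac{2}{-1} + 1 \frac{1}{-5}\right)\right)^{2}\right) \left(-268\right) = \left(2 \left(-1\right) + 1 \left(- \frac{1}{5}\right)\right) \left(1 + \left(-2 + \left(2 \left(-1\right) + 1 \left(- \frac{1}{5}\right)\right)\right)^{2}\right) \left(-268\right) = \left(-2 - \frac{1}{5}\right) \left(1 + \left(-2 - \frac{11}{5}\right)^{2}\right) \left(-268\right) = - \frac{11 \left(1 + \left(-2 - \frac{11}{5}\right)^{2}\right)}{5} \left(-268\right) = - \frac{11 \left(1 + \left(- \frac{21}{5}\right)^{2}\right)}{5} \left(-268\right) = - \frac{11 \left(1 + \frac{441}{25}\right)}{5} \left(-268\right) = \left(- \frac{11}{5}\right) \frac{466}{25} \left(-268\right) = \left(- \frac{5126}{125}\right) \left(-268\right) = \frac{1373768}{125}$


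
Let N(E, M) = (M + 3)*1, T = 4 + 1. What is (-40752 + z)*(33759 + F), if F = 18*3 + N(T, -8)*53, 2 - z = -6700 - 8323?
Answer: -863089396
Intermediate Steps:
T = 5
N(E, M) = 3 + M (N(E, M) = (3 + M)*1 = 3 + M)
z = 15025 (z = 2 - (-6700 - 8323) = 2 - 1*(-15023) = 2 + 15023 = 15025)
F = -211 (F = 18*3 + (3 - 8)*53 = 54 - 5*53 = 54 - 265 = -211)
(-40752 + z)*(33759 + F) = (-40752 + 15025)*(33759 - 211) = -25727*33548 = -863089396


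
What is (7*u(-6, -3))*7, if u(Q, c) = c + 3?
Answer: 0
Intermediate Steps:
u(Q, c) = 3 + c
(7*u(-6, -3))*7 = (7*(3 - 3))*7 = (7*0)*7 = 0*7 = 0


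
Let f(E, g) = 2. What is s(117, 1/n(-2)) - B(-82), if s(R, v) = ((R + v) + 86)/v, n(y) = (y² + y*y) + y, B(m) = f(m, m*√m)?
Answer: 1217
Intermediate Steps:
B(m) = 2
n(y) = y + 2*y² (n(y) = (y² + y²) + y = 2*y² + y = y + 2*y²)
s(R, v) = (86 + R + v)/v
s(117, 1/n(-2)) - B(-82) = (86 + 117 + 1/(-2*(1 + 2*(-2))))/(1/(-2*(1 + 2*(-2)))) - 1*2 = (86 + 117 + 1/(-2*(1 - 4)))/(1/(-2*(1 - 4))) - 2 = (86 + 117 + 1/(-2*(-3)))/(1/(-2*(-3))) - 2 = (86 + 117 + 1/6)/(1/6) - 2 = (86 + 117 + ⅙)/(⅙) - 2 = 6*(1219/6) - 2 = 1219 - 2 = 1217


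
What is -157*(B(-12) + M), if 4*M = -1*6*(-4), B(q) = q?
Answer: 942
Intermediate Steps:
M = 6 (M = (-1*6*(-4))/4 = (-6*(-4))/4 = (¼)*24 = 6)
-157*(B(-12) + M) = -157*(-12 + 6) = -157*(-6) = 942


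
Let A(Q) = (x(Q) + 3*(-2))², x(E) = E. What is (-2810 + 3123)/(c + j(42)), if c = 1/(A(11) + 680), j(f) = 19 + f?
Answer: 220665/43006 ≈ 5.1310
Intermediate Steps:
A(Q) = (-6 + Q)² (A(Q) = (Q + 3*(-2))² = (Q - 6)² = (-6 + Q)²)
c = 1/705 (c = 1/((-6 + 11)² + 680) = 1/(5² + 680) = 1/(25 + 680) = 1/705 ≈ 0.0014184)
(-2810 + 3123)/(c + j(42)) = (-2810 + 3123)/(1/705 + (19 + 42)) = 313/(1/705 + 61) = 313/(43006/705) = 313*(705/43006) = 220665/43006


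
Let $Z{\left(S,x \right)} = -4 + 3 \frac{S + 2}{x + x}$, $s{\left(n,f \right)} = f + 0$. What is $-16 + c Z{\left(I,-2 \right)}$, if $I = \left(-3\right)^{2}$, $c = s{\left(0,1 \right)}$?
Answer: $- \frac{113}{4} \approx -28.25$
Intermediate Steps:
$s{\left(n,f \right)} = f$
$c = 1$
$I = 9$
$Z{\left(S,x \right)} = -4 + \frac{3 \left(2 + S\right)}{2 x}$ ($Z{\left(S,x \right)} = -4 + 3 \frac{2 + S}{2 x} = -4 + \frac{3 \left(2 + S\right)}{2 x}$)
$-16 + c Z{\left(I,-2 \right)} = -16 + 1 \frac{6 - -16 + 3 \cdot 9}{2 \left(-2\right)} = -16 + 1 \cdot \frac{1}{2} \left(- \frac{1}{2}\right) \left(6 + 16 + 27\right) = -16 + 1 \cdot \frac{1}{2} \left(- \frac{1}{2}\right) 49 = -16 + 1 \left(- \frac{49}{4}\right) = -16 - \frac{49}{4} = - \frac{113}{4}$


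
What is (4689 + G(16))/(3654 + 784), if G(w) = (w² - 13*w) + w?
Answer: 679/634 ≈ 1.0710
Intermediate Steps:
G(w) = w² - 12*w
(4689 + G(16))/(3654 + 784) = (4689 + 16*(-12 + 16))/(3654 + 784) = (4689 + 16*4)/4438 = (4689 + 64)*(1/4438) = 4753*(1/4438) = 679/634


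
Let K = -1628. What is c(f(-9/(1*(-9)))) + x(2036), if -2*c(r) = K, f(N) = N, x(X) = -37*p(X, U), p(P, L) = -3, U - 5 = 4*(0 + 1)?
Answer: 925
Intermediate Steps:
U = 9 (U = 5 + 4*(0 + 1) = 5 + 4*1 = 5 + 4 = 9)
x(X) = 111 (x(X) = -37*(-3) = 111)
c(r) = 814 (c(r) = -1/2*(-1628) = 814)
c(f(-9/(1*(-9)))) + x(2036) = 814 + 111 = 925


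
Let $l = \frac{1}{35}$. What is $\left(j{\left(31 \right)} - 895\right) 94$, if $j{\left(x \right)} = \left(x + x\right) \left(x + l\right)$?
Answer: $\frac{3384658}{35} \approx 96705.0$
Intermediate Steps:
$l = \frac{1}{35} \approx 0.028571$
$j{\left(x \right)} = 2 x \left(\frac{1}{35} + x\right)$ ($j{\left(x \right)} = \left(x + x\right) \left(x + \frac{1}{35}\right) = 2 x \left(\frac{1}{35} + x\right)$)
$\left(j{\left(31 \right)} - 895\right) 94 = \left(\frac{2}{35} \cdot 31 \left(1 + 35 \cdot 31\right) - 895\right) 94 = \left(\frac{2}{35} \cdot 31 \left(1 + 1085\right) - 895\right) 94 = \left(\frac{2}{35} \cdot 31 \cdot 1086 - 895\right) 94 = \left(\frac{67332}{35} - 895\right) 94 = \frac{36007}{35} \cdot 94 = \frac{3384658}{35}$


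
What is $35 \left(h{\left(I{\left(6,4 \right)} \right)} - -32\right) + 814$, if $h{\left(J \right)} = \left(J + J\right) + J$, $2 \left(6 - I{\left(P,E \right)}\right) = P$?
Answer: $2249$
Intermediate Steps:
$I{\left(P,E \right)} = 6 - \frac{P}{2}$
$h{\left(J \right)} = 3 J$ ($h{\left(J \right)} = 2 J + J = 3 J$)
$35 \left(h{\left(I{\left(6,4 \right)} \right)} - -32\right) + 814 = 35 \left(3 \left(6 - 3\right) - -32\right) + 814 = 35 \left(3 \left(6 - 3\right) + 32\right) + 814 = 35 \left(3 \cdot 3 + 32\right) + 814 = 35 \left(9 + 32\right) + 814 = 35 \cdot 41 + 814 = 1435 + 814 = 2249$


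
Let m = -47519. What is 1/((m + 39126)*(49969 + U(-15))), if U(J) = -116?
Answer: -1/418416229 ≈ -2.3900e-9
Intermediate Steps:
1/((m + 39126)*(49969 + U(-15))) = 1/((-47519 + 39126)*(49969 - 116)) = 1/(-8393*49853) = 1/(-418416229) = -1/418416229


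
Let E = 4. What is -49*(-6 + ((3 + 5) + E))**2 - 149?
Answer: -1913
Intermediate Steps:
-49*(-6 + ((3 + 5) + E))**2 - 149 = -49*(-6 + ((3 + 5) + 4))**2 - 149 = -49*(-6 + (8 + 4))**2 - 149 = -49*(-6 + 12)**2 - 149 = -49*6**2 - 149 = -49*36 - 149 = -1764 - 149 = -1913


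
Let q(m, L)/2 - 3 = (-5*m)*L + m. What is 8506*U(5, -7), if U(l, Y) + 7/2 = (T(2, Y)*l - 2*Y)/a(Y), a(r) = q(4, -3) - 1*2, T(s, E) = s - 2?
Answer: -952672/33 ≈ -28869.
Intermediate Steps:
T(s, E) = -2 + s
q(m, L) = 6 + 2*m - 10*L*m (q(m, L) = 6 + 2*((-5*m)*L + m) = 6 + 2*(-5*L*m + m) = 6 + 2*(m - 5*L*m) = 6 + (2*m - 10*L*m) = 6 + 2*m - 10*L*m)
a(r) = 132 (a(r) = (6 + 2*4 - 10*(-3)*4) - 1*2 = (6 + 8 + 120) - 2 = 134 - 2 = 132)
U(l, Y) = -7/2 - Y/66 (U(l, Y) = -7/2 + ((-2 + 2)*l - 2*Y)/132 = -7/2 + (0*l - 2*Y)*(1/132) = -7/2 + (0 - 2*Y)*(1/132) = -7/2 - 2*Y*(1/132) = -7/2 - Y/66)
8506*U(5, -7) = 8506*(-7/2 - 1/66*(-7)) = 8506*(-7/2 + 7/66) = 8506*(-112/33) = -952672/33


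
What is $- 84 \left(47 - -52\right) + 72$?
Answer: $-8244$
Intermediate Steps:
$- 84 \left(47 - -52\right) + 72 = - 84 \left(47 + 52\right) + 72 = \left(-84\right) 99 + 72 = -8316 + 72 = -8244$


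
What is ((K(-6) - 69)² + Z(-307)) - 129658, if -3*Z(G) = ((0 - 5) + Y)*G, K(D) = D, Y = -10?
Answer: -125568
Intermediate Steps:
Z(G) = 5*G (Z(G) = -((0 - 5) - 10)*G/3 = -(-5 - 10)*G/3 = -(-5)*G = 5*G)
((K(-6) - 69)² + Z(-307)) - 129658 = ((-6 - 69)² + 5*(-307)) - 129658 = ((-75)² - 1535) - 129658 = (5625 - 1535) - 129658 = 4090 - 129658 = -125568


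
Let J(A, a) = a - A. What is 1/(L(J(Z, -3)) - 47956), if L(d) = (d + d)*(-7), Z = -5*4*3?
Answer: -1/48754 ≈ -2.0511e-5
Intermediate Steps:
Z = -60 (Z = -20*3 = -60)
L(d) = -14*d (L(d) = (2*d)*(-7) = -14*d)
1/(L(J(Z, -3)) - 47956) = 1/(-14*(-3 - 1*(-60)) - 47956) = 1/(-14*(-3 + 60) - 47956) = 1/(-14*57 - 47956) = 1/(-798 - 47956) = 1/(-48754) = -1/48754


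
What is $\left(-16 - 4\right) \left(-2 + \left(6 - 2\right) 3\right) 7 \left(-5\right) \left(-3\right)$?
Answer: $-21000$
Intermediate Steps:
$\left(-16 - 4\right) \left(-2 + \left(6 - 2\right) 3\right) 7 \left(-5\right) \left(-3\right) = - 20 \left(-2 + 4 \cdot 3\right) \left(\left(-35\right) \left(-3\right)\right) = - 20 \left(-2 + 12\right) 105 = \left(-20\right) 10 \cdot 105 = \left(-200\right) 105 = -21000$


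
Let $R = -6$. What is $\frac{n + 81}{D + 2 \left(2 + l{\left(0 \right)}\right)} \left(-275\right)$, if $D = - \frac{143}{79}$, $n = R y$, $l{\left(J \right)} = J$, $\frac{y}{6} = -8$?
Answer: $- \frac{8016525}{173} \approx -46338.0$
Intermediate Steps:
$y = -48$ ($y = 6 \left(-8\right) = -48$)
$n = 288$ ($n = \left(-6\right) \left(-48\right) = 288$)
$D = - \frac{143}{79}$ ($D = \left(-143\right) \frac{1}{79} = - \frac{143}{79} \approx -1.8101$)
$\frac{n + 81}{D + 2 \left(2 + l{\left(0 \right)}\right)} \left(-275\right) = \frac{288 + 81}{- \frac{143}{79} + 2 \left(2 + 0\right)} \left(-275\right) = \frac{369}{- \frac{143}{79} + 2 \cdot 2} \left(-275\right) = \frac{369}{- \frac{143}{79} + 4} \left(-275\right) = \frac{369}{\frac{173}{79}} \left(-275\right) = 369 \cdot \frac{79}{173} \left(-275\right) = \frac{29151}{173} \left(-275\right) = - \frac{8016525}{173}$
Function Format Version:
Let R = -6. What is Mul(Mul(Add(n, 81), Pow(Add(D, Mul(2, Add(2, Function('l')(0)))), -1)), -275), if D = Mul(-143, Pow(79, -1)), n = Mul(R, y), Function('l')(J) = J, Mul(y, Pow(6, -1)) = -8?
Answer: Rational(-8016525, 173) ≈ -46338.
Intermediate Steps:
y = -48 (y = Mul(6, -8) = -48)
n = 288 (n = Mul(-6, -48) = 288)
D = Rational(-143, 79) (D = Mul(-143, Rational(1, 79)) = Rational(-143, 79) ≈ -1.8101)
Mul(Mul(Add(n, 81), Pow(Add(D, Mul(2, Add(2, Function('l')(0)))), -1)), -275) = Mul(Mul(Add(288, 81), Pow(Add(Rational(-143, 79), Mul(2, Add(2, 0))), -1)), -275) = Mul(Mul(369, Pow(Add(Rational(-143, 79), Mul(2, 2)), -1)), -275) = Mul(Mul(369, Pow(Add(Rational(-143, 79), 4), -1)), -275) = Mul(Mul(369, Pow(Rational(173, 79), -1)), -275) = Mul(Mul(369, Rational(79, 173)), -275) = Mul(Rational(29151, 173), -275) = Rational(-8016525, 173)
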